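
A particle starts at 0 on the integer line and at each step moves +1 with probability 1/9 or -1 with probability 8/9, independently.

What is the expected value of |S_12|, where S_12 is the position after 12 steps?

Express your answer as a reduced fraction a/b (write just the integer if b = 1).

Answer: 292903384172/31381059609

Derivation:
S_12 takes values m ≡ 0 (mod 2) with |m| ≤ 12; P(S_12=m) = C(12,(12+m)/2) · (1/9)^((12+m)/2) · (8/9)^((12-m)/2).
Distribution: P(S=-12)=68719476736/282429536481, P(S=-10)=34359738368/94143178827, P(S=-8)=23622320128/94143178827, P(S=-6)=29527900160/282429536481, P(S=-4)=922746880/31381059609, P(S=-2)=184549376/31381059609, P(S=0)=80740352/94143178827, P(S=2)=2883584/31381059609, P(S=4)=225280/31381059609, P(S=6)=112640/282429536481, P(S=8)=1408/94143178827, P(S=10)=32/94143178827, P(S=12)=1/282429536481
E[|S_12|] = Σ_m |m|·P(S_12=m) = 292903384172/31381059609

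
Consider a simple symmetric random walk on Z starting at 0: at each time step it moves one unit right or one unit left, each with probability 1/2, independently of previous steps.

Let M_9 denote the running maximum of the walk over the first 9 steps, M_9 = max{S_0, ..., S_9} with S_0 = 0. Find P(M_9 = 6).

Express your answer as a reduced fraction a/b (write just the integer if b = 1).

Let M_9 = max(S_0,...,S_9). Use the reflection principle: for j ≥ 1, #{paths with M_9 ≥ j} = #{S_9 ≥ j} + #{S_9 ≥ j+1}.
By reflection, #{M_9 ≥ 6} = #{S_9 ≥ 6} + #{S_9 ≥ 7} = 10 + 10 = 20.
#{M_9 ≥ 7} = #{S_9 ≥ 7} + #{S_9 ≥ 8} = 10 + 1 = 11.
#{M_9 = 6} = 20 - 11 = 9.
P(M_9 = 6) = 9/512 = 9/512

Answer: 9/512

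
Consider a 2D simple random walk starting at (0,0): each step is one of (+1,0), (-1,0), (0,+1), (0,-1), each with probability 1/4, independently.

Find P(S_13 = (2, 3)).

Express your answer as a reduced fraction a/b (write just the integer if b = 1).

Answer: 306735/16777216

Derivation:
Let h be the number of horizontal steps (so 13-h are vertical). To end at (2,3) need (h+2)/2 right-steps and ((13-h)+3)/2 up-steps.
Sum over h with 2 ≤ h ≤ 10, h ≡ 0 (mod 2), 13-h ≡ 1 (mod 2):
h=2: C(13,2)·C(2,2)·C(11,7) = 78·1·330 = 25740
h=4: C(13,4)·C(4,3)·C(9,6) = 715·4·84 = 240240
h=6: C(13,6)·C(6,4)·C(7,5) = 1716·15·21 = 540540
h=8: C(13,8)·C(8,5)·C(5,4) = 1287·56·5 = 360360
h=10: C(13,10)·C(10,6)·C(3,3) = 286·210·1 = 60060
Total favorable: 1226940
Total paths: 4^13 = 67108864
P = 1226940/67108864 = 306735/16777216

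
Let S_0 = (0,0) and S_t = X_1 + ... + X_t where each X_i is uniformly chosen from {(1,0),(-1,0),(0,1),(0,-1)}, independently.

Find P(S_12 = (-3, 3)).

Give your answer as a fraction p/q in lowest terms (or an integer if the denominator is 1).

Answer: 12705/1048576

Derivation:
Let h be the number of horizontal steps (so 12-h are vertical). To end at (-3,3) need (h-3)/2 right-steps and ((12-h)+3)/2 up-steps.
Sum over h with 3 ≤ h ≤ 9, h ≡ 1 (mod 2), 12-h ≡ 1 (mod 2):
h=3: C(12,3)·C(3,0)·C(9,6) = 220·1·84 = 18480
h=5: C(12,5)·C(5,1)·C(7,5) = 792·5·21 = 83160
h=7: C(12,7)·C(7,2)·C(5,4) = 792·21·5 = 83160
h=9: C(12,9)·C(9,3)·C(3,3) = 220·84·1 = 18480
Total favorable: 203280
Total paths: 4^12 = 16777216
P = 203280/16777216 = 12705/1048576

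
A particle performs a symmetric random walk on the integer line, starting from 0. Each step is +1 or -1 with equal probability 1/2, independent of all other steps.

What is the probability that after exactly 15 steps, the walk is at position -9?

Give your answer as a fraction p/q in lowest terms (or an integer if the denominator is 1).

Answer: 455/32768

Derivation:
To reach position -9 after 15 steps: need 3 steps of +1 and 12 of -1.
Favorable paths: C(15,3) = 455
Total paths: 2^15 = 32768
P = 455/32768 = 455/32768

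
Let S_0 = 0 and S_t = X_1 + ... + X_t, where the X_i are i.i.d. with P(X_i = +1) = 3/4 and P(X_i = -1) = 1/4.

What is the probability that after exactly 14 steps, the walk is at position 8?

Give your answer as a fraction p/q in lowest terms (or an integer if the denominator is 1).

To reach position 8 after 14 steps: need 11 steps of +1 and 3 steps of -1.
Number of such sequences: C(14,11) = 364
Each has probability (3/4)^11 · (1/4)^3 = 177147/268435456
P = 364 · 177147/268435456 = 16120377/67108864

Answer: 16120377/67108864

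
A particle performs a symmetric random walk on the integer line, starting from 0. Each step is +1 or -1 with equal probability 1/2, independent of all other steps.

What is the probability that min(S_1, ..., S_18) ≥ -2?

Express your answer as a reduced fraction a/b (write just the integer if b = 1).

Let f(t,s) = #length-t paths at position s with S_1..S_t all ≥ -2.
f(t,s) = f(t-1,s-1) + f(t-1,s+1) for s ≥ -2; f(t,s) = 0 for s < -2.
t=0: f(0,0)=1
t=1: f(1,-1)=1 f(1,1)=1
t=2: f(2,-2)=1 f(2,0)=2 f(2,2)=1
t=3: f(3,-1)=3 f(3,1)=3 f(3,3)=1
t=4: f(4,-2)=3 f(4,0)=6 f(4,2)=4 f(4,4)=1
t=5: f(5,-1)=9 f(5,1)=10 f(5,3)=5 f(5,5)=1
t=6: f(6,-2)=9 f(6,0)=19 f(6,2)=15 f(6,4)=6 f(6,6)=1
t=7: f(7,-1)=28 f(7,1)=34 f(7,3)=21 f(7,5)=7 f(7,7)=1
t=8: f(8,-2)=28 f(8,0)=62 f(8,2)=55 f(8,4)=28 f(8,6)=8 f(8,8)=1
t=9: f(9,-1)=90 f(9,1)=117 f(9,3)=83 f(9,5)=36 f(9,7)=9 f(9,9)=1
t=10: f(10,-2)=90 f(10,0)=207 f(10,2)=200 f(10,4)=119 f(10,6)=45 f(10,8)=10 f(10,10)=1
t=11: f(11,-1)=297 f(11,1)=407 f(11,3)=319 f(11,5)=164 f(11,7)=55 f(11,9)=11 f(11,11)=1
t=12: f(12,-2)=297 f(12,0)=704 f(12,2)=726 f(12,4)=483 f(12,6)=219 f(12,8)=66 f(12,10)=12 f(12,12)=1
t=13: f(13,-1)=1001 f(13,1)=1430 f(13,3)=1209 f(13,5)=702 f(13,7)=285 f(13,9)=78 f(13,11)=13 f(13,13)=1
t=14: f(14,-2)=1001 f(14,0)=2431 f(14,2)=2639 f(14,4)=1911 f(14,6)=987 f(14,8)=363 f(14,10)=91 f(14,12)=14 f(14,14)=1
t=15: f(15,-1)=3432 f(15,1)=5070 f(15,3)=4550 f(15,5)=2898 f(15,7)=1350 f(15,9)=454 f(15,11)=105 f(15,13)=15 f(15,15)=1
t=16: f(16,-2)=3432 f(16,0)=8502 f(16,2)=9620 f(16,4)=7448 f(16,6)=4248 f(16,8)=1804 f(16,10)=559 f(16,12)=120 f(16,14)=16 f(16,16)=1
t=17: f(17,-1)=11934 f(17,1)=18122 f(17,3)=17068 f(17,5)=11696 f(17,7)=6052 f(17,9)=2363 f(17,11)=679 f(17,13)=136 f(17,15)=17 f(17,17)=1
t=18: f(18,-2)=11934 f(18,0)=30056 f(18,2)=35190 f(18,4)=28764 f(18,6)=17748 f(18,8)=8415 f(18,10)=3042 f(18,12)=815 f(18,14)=153 f(18,16)=18 f(18,18)=1
Σ_s f(18,s) = 136136
P = 136136/262144 = 17017/32768

Answer: 17017/32768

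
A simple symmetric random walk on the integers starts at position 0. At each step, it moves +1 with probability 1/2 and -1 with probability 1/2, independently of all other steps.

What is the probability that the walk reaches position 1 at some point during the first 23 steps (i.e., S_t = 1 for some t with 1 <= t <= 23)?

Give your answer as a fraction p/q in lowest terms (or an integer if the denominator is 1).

Count via complement. Let g(t,s) = #length-t paths at position s with S_1..S_t all ≠ 1.
g(t,s) = g(t-1,s-1) + g(t-1,s+1) for s ≠ 1; g(t,1) = 0.
t=0: g(0,0)=1
t=1: g(1,-1)=1
t=2: g(2,-2)=1 g(2,0)=1
t=3: g(3,-3)=1 g(3,-1)=2
t=4: g(4,-4)=1 g(4,-2)=3 g(4,0)=2
t=5: g(5,-5)=1 g(5,-3)=4 g(5,-1)=5
t=6: g(6,-6)=1 g(6,-4)=5 g(6,-2)=9 g(6,0)=5
t=7: g(7,-7)=1 g(7,-5)=6 g(7,-3)=14 g(7,-1)=14
t=8: g(8,-8)=1 g(8,-6)=7 g(8,-4)=20 g(8,-2)=28 g(8,0)=14
t=9: g(9,-9)=1 g(9,-7)=8 g(9,-5)=27 g(9,-3)=48 g(9,-1)=42
t=10: g(10,-10)=1 g(10,-8)=9 g(10,-6)=35 g(10,-4)=75 g(10,-2)=90 g(10,0)=42
t=11: g(11,-11)=1 g(11,-9)=10 g(11,-7)=44 g(11,-5)=110 g(11,-3)=165 g(11,-1)=132
t=12: g(12,-12)=1 g(12,-10)=11 g(12,-8)=54 g(12,-6)=154 g(12,-4)=275 g(12,-2)=297 g(12,0)=132
t=13: g(13,-13)=1 g(13,-11)=12 g(13,-9)=65 g(13,-7)=208 g(13,-5)=429 g(13,-3)=572 g(13,-1)=429
t=14: g(14,-14)=1 g(14,-12)=13 g(14,-10)=77 g(14,-8)=273 g(14,-6)=637 g(14,-4)=1001 g(14,-2)=1001 g(14,0)=429
t=15: g(15,-15)=1 g(15,-13)=14 g(15,-11)=90 g(15,-9)=350 g(15,-7)=910 g(15,-5)=1638 g(15,-3)=2002 g(15,-1)=1430
t=16: g(16,-16)=1 g(16,-14)=15 g(16,-12)=104 g(16,-10)=440 g(16,-8)=1260 g(16,-6)=2548 g(16,-4)=3640 g(16,-2)=3432 g(16,0)=1430
t=17: g(17,-17)=1 g(17,-15)=16 g(17,-13)=119 g(17,-11)=544 g(17,-9)=1700 g(17,-7)=3808 g(17,-5)=6188 g(17,-3)=7072 g(17,-1)=4862
t=18: g(18,-18)=1 g(18,-16)=17 g(18,-14)=135 g(18,-12)=663 g(18,-10)=2244 g(18,-8)=5508 g(18,-6)=9996 g(18,-4)=13260 g(18,-2)=11934 g(18,0)=4862
t=19: g(19,-19)=1 g(19,-17)=18 g(19,-15)=152 g(19,-13)=798 g(19,-11)=2907 g(19,-9)=7752 g(19,-7)=15504 g(19,-5)=23256 g(19,-3)=25194 g(19,-1)=16796
t=20: g(20,-20)=1 g(20,-18)=19 g(20,-16)=170 g(20,-14)=950 g(20,-12)=3705 g(20,-10)=10659 g(20,-8)=23256 g(20,-6)=38760 g(20,-4)=48450 g(20,-2)=41990 g(20,0)=16796
t=21: g(21,-21)=1 g(21,-19)=20 g(21,-17)=189 g(21,-15)=1120 g(21,-13)=4655 g(21,-11)=14364 g(21,-9)=33915 g(21,-7)=62016 g(21,-5)=87210 g(21,-3)=90440 g(21,-1)=58786
t=22: g(22,-22)=1 g(22,-20)=21 g(22,-18)=209 g(22,-16)=1309 g(22,-14)=5775 g(22,-12)=19019 g(22,-10)=48279 g(22,-8)=95931 g(22,-6)=149226 g(22,-4)=177650 g(22,-2)=149226 g(22,0)=58786
t=23: g(23,-23)=1 g(23,-21)=22 g(23,-19)=230 g(23,-17)=1518 g(23,-15)=7084 g(23,-13)=24794 g(23,-11)=67298 g(23,-9)=144210 g(23,-7)=245157 g(23,-5)=326876 g(23,-3)=326876 g(23,-1)=208012
Paths never hitting 1: Σ_s g(23,s) = 1352078
Paths hitting 1: 2^23 - 1352078 = 7036530
P = 7036530/8388608 = 3518265/4194304

Answer: 3518265/4194304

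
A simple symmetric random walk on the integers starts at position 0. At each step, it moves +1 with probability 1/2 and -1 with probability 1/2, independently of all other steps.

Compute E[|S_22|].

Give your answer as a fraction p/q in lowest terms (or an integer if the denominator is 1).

Answer: 969969/262144

Derivation:
S_22 takes values m ≡ 0 (mod 2) with |m| ≤ 22; P(S_22=m) = C(22,(22+m)/2)/2^22.
Total paths: 2^22 = 4194304
Distribution: P(S=-22)=1/4194304, P(S=-20)=22/4194304, P(S=-18)=231/4194304, P(S=-16)=1540/4194304, P(S=-14)=7315/4194304, P(S=-12)=26334/4194304, P(S=-10)=74613/4194304, P(S=-8)=170544/4194304, P(S=-6)=319770/4194304, P(S=-4)=497420/4194304, P(S=-2)=646646/4194304, P(S=0)=705432/4194304, P(S=2)=646646/4194304, P(S=4)=497420/4194304, P(S=6)=319770/4194304, P(S=8)=170544/4194304, P(S=10)=74613/4194304, P(S=12)=26334/4194304, P(S=14)=7315/4194304, P(S=16)=1540/4194304, P(S=18)=231/4194304, P(S=20)=22/4194304, P(S=22)=1/4194304
E[|S_22|] = Σ_m |m|·P(S_22=m) = 15519504/4194304 = 969969/262144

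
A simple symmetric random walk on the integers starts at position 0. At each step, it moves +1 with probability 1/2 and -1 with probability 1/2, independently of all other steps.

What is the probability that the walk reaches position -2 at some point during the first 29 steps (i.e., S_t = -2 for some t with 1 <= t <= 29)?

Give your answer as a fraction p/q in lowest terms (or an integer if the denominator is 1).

Answer: 23859587/33554432

Derivation:
Count via complement. Let g(t,s) = #length-t paths at position s with S_1..S_t all ≠ -2.
g(t,s) = g(t-1,s-1) + g(t-1,s+1) for s ≠ -2; g(t,-2) = 0.
t=0: g(0,0)=1
t=1: g(1,-1)=1 g(1,1)=1
t=2: g(2,0)=2 g(2,2)=1
t=3: g(3,-1)=2 g(3,1)=3 g(3,3)=1
t=4: g(4,0)=5 g(4,2)=4 g(4,4)=1
t=5: g(5,-1)=5 g(5,1)=9 g(5,3)=5 g(5,5)=1
t=6: g(6,0)=14 g(6,2)=14 g(6,4)=6 g(6,6)=1
t=7: g(7,-1)=14 g(7,1)=28 g(7,3)=20 g(7,5)=7 g(7,7)=1
t=8: g(8,0)=42 g(8,2)=48 g(8,4)=27 g(8,6)=8 g(8,8)=1
t=9: g(9,-1)=42 g(9,1)=90 g(9,3)=75 g(9,5)=35 g(9,7)=9 g(9,9)=1
t=10: g(10,0)=132 g(10,2)=165 g(10,4)=110 g(10,6)=44 g(10,8)=10 g(10,10)=1
t=11: g(11,-1)=132 g(11,1)=297 g(11,3)=275 g(11,5)=154 g(11,7)=54 g(11,9)=11 g(11,11)=1
t=12: g(12,0)=429 g(12,2)=572 g(12,4)=429 g(12,6)=208 g(12,8)=65 g(12,10)=12 g(12,12)=1
t=13: g(13,-1)=429 g(13,1)=1001 g(13,3)=1001 g(13,5)=637 g(13,7)=273 g(13,9)=77 g(13,11)=13 g(13,13)=1
t=14: g(14,0)=1430 g(14,2)=2002 g(14,4)=1638 g(14,6)=910 g(14,8)=350 g(14,10)=90 g(14,12)=14 g(14,14)=1
t=15: g(15,-1)=1430 g(15,1)=3432 g(15,3)=3640 g(15,5)=2548 g(15,7)=1260 g(15,9)=440 g(15,11)=104 g(15,13)=15 g(15,15)=1
t=16: g(16,0)=4862 g(16,2)=7072 g(16,4)=6188 g(16,6)=3808 g(16,8)=1700 g(16,10)=544 g(16,12)=119 g(16,14)=16 g(16,16)=1
t=17: g(17,-1)=4862 g(17,1)=11934 g(17,3)=13260 g(17,5)=9996 g(17,7)=5508 g(17,9)=2244 g(17,11)=663 g(17,13)=135 g(17,15)=17 g(17,17)=1
t=18: g(18,0)=16796 g(18,2)=25194 g(18,4)=23256 g(18,6)=15504 g(18,8)=7752 g(18,10)=2907 g(18,12)=798 g(18,14)=152 g(18,16)=18 g(18,18)=1
t=19: g(19,-1)=16796 g(19,1)=41990 g(19,3)=48450 g(19,5)=38760 g(19,7)=23256 g(19,9)=10659 g(19,11)=3705 g(19,13)=950 g(19,15)=170 g(19,17)=19 g(19,19)=1
t=20: g(20,0)=58786 g(20,2)=90440 g(20,4)=87210 g(20,6)=62016 g(20,8)=33915 g(20,10)=14364 g(20,12)=4655 g(20,14)=1120 g(20,16)=189 g(20,18)=20 g(20,20)=1
t=21: g(21,-1)=58786 g(21,1)=149226 g(21,3)=177650 g(21,5)=149226 g(21,7)=95931 g(21,9)=48279 g(21,11)=19019 g(21,13)=5775 g(21,15)=1309 g(21,17)=209 g(21,19)=21 g(21,21)=1
t=22: g(22,0)=208012 g(22,2)=326876 g(22,4)=326876 g(22,6)=245157 g(22,8)=144210 g(22,10)=67298 g(22,12)=24794 g(22,14)=7084 g(22,16)=1518 g(22,18)=230 g(22,20)=22 g(22,22)=1
t=23: g(23,-1)=208012 g(23,1)=534888 g(23,3)=653752 g(23,5)=572033 g(23,7)=389367 g(23,9)=211508 g(23,11)=92092 g(23,13)=31878 g(23,15)=8602 g(23,17)=1748 g(23,19)=252 g(23,21)=23 g(23,23)=1
t=24: g(24,0)=742900 g(24,2)=1188640 g(24,4)=1225785 g(24,6)=961400 g(24,8)=600875 g(24,10)=303600 g(24,12)=123970 g(24,14)=40480 g(24,16)=10350 g(24,18)=2000 g(24,20)=275 g(24,22)=24 g(24,24)=1
t=25: g(25,-1)=742900 g(25,1)=1931540 g(25,3)=2414425 g(25,5)=2187185 g(25,7)=1562275 g(25,9)=904475 g(25,11)=427570 g(25,13)=164450 g(25,15)=50830 g(25,17)=12350 g(25,19)=2275 g(25,21)=299 g(25,23)=25 g(25,25)=1
t=26: g(26,0)=2674440 g(26,2)=4345965 g(26,4)=4601610 g(26,6)=3749460 g(26,8)=2466750 g(26,10)=1332045 g(26,12)=592020 g(26,14)=215280 g(26,16)=63180 g(26,18)=14625 g(26,20)=2574 g(26,22)=324 g(26,24)=26 g(26,26)=1
t=27: g(27,-1)=2674440 g(27,1)=7020405 g(27,3)=8947575 g(27,5)=8351070 g(27,7)=6216210 g(27,9)=3798795 g(27,11)=1924065 g(27,13)=807300 g(27,15)=278460 g(27,17)=77805 g(27,19)=17199 g(27,21)=2898 g(27,23)=350 g(27,25)=27 g(27,27)=1
t=28: g(28,0)=9694845 g(28,2)=15967980 g(28,4)=17298645 g(28,6)=14567280 g(28,8)=10015005 g(28,10)=5722860 g(28,12)=2731365 g(28,14)=1085760 g(28,16)=356265 g(28,18)=95004 g(28,20)=20097 g(28,22)=3248 g(28,24)=377 g(28,26)=28 g(28,28)=1
t=29: g(29,-1)=9694845 g(29,1)=25662825 g(29,3)=33266625 g(29,5)=31865925 g(29,7)=24582285 g(29,9)=15737865 g(29,11)=8454225 g(29,13)=3817125 g(29,15)=1442025 g(29,17)=451269 g(29,19)=115101 g(29,21)=23345 g(29,23)=3625 g(29,25)=405 g(29,27)=29 g(29,29)=1
Paths never hitting -2: Σ_s g(29,s) = 155117520
Paths hitting -2: 2^29 - 155117520 = 381753392
P = 381753392/536870912 = 23859587/33554432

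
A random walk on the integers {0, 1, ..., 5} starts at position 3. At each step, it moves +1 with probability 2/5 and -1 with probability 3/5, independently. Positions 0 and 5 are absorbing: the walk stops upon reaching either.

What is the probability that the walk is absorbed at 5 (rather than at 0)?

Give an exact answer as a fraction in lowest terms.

Answer: 76/211

Derivation:
Biased walk: p = 2/5, q = 3/5, r = q/p = 3/2
Gambler's ruin: P(hit 5 before 0 | start at 3) = (1 - r^a)/(1 - r^N)
r^3 = 27/8; r^5 = 243/32
P = (1 - 27/8) / (1 - 243/32) = -19/8 / -211/32 = 76/211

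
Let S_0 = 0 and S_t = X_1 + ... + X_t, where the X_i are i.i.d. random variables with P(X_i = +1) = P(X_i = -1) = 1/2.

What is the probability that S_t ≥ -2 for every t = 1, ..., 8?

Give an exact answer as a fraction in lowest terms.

Let f(t,s) = #length-t paths at position s with S_1..S_t all ≥ -2.
f(t,s) = f(t-1,s-1) + f(t-1,s+1) for s ≥ -2; f(t,s) = 0 for s < -2.
t=0: f(0,0)=1
t=1: f(1,-1)=1 f(1,1)=1
t=2: f(2,-2)=1 f(2,0)=2 f(2,2)=1
t=3: f(3,-1)=3 f(3,1)=3 f(3,3)=1
t=4: f(4,-2)=3 f(4,0)=6 f(4,2)=4 f(4,4)=1
t=5: f(5,-1)=9 f(5,1)=10 f(5,3)=5 f(5,5)=1
t=6: f(6,-2)=9 f(6,0)=19 f(6,2)=15 f(6,4)=6 f(6,6)=1
t=7: f(7,-1)=28 f(7,1)=34 f(7,3)=21 f(7,5)=7 f(7,7)=1
t=8: f(8,-2)=28 f(8,0)=62 f(8,2)=55 f(8,4)=28 f(8,6)=8 f(8,8)=1
Σ_s f(8,s) = 182
P = 182/256 = 91/128

Answer: 91/128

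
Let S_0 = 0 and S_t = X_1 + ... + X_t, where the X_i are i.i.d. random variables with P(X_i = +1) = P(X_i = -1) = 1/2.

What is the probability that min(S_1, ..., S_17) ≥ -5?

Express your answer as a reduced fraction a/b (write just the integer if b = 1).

Answer: 28067/32768

Derivation:
Let f(t,s) = #length-t paths at position s with S_1..S_t all ≥ -5.
f(t,s) = f(t-1,s-1) + f(t-1,s+1) for s ≥ -5; f(t,s) = 0 for s < -5.
t=0: f(0,0)=1
t=1: f(1,-1)=1 f(1,1)=1
t=2: f(2,-2)=1 f(2,0)=2 f(2,2)=1
t=3: f(3,-3)=1 f(3,-1)=3 f(3,1)=3 f(3,3)=1
t=4: f(4,-4)=1 f(4,-2)=4 f(4,0)=6 f(4,2)=4 f(4,4)=1
t=5: f(5,-5)=1 f(5,-3)=5 f(5,-1)=10 f(5,1)=10 f(5,3)=5 f(5,5)=1
t=6: f(6,-4)=6 f(6,-2)=15 f(6,0)=20 f(6,2)=15 f(6,4)=6 f(6,6)=1
t=7: f(7,-5)=6 f(7,-3)=21 f(7,-1)=35 f(7,1)=35 f(7,3)=21 f(7,5)=7 f(7,7)=1
t=8: f(8,-4)=27 f(8,-2)=56 f(8,0)=70 f(8,2)=56 f(8,4)=28 f(8,6)=8 f(8,8)=1
t=9: f(9,-5)=27 f(9,-3)=83 f(9,-1)=126 f(9,1)=126 f(9,3)=84 f(9,5)=36 f(9,7)=9 f(9,9)=1
t=10: f(10,-4)=110 f(10,-2)=209 f(10,0)=252 f(10,2)=210 f(10,4)=120 f(10,6)=45 f(10,8)=10 f(10,10)=1
t=11: f(11,-5)=110 f(11,-3)=319 f(11,-1)=461 f(11,1)=462 f(11,3)=330 f(11,5)=165 f(11,7)=55 f(11,9)=11 f(11,11)=1
t=12: f(12,-4)=429 f(12,-2)=780 f(12,0)=923 f(12,2)=792 f(12,4)=495 f(12,6)=220 f(12,8)=66 f(12,10)=12 f(12,12)=1
t=13: f(13,-5)=429 f(13,-3)=1209 f(13,-1)=1703 f(13,1)=1715 f(13,3)=1287 f(13,5)=715 f(13,7)=286 f(13,9)=78 f(13,11)=13 f(13,13)=1
t=14: f(14,-4)=1638 f(14,-2)=2912 f(14,0)=3418 f(14,2)=3002 f(14,4)=2002 f(14,6)=1001 f(14,8)=364 f(14,10)=91 f(14,12)=14 f(14,14)=1
t=15: f(15,-5)=1638 f(15,-3)=4550 f(15,-1)=6330 f(15,1)=6420 f(15,3)=5004 f(15,5)=3003 f(15,7)=1365 f(15,9)=455 f(15,11)=105 f(15,13)=15 f(15,15)=1
t=16: f(16,-4)=6188 f(16,-2)=10880 f(16,0)=12750 f(16,2)=11424 f(16,4)=8007 f(16,6)=4368 f(16,8)=1820 f(16,10)=560 f(16,12)=120 f(16,14)=16 f(16,16)=1
t=17: f(17,-5)=6188 f(17,-3)=17068 f(17,-1)=23630 f(17,1)=24174 f(17,3)=19431 f(17,5)=12375 f(17,7)=6188 f(17,9)=2380 f(17,11)=680 f(17,13)=136 f(17,15)=17 f(17,17)=1
Σ_s f(17,s) = 112268
P = 112268/131072 = 28067/32768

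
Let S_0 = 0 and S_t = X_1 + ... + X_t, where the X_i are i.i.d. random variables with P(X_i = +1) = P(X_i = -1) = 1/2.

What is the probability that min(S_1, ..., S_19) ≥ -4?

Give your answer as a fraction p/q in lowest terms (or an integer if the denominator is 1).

Let f(t,s) = #length-t paths at position s with S_1..S_t all ≥ -4.
f(t,s) = f(t-1,s-1) + f(t-1,s+1) for s ≥ -4; f(t,s) = 0 for s < -4.
t=0: f(0,0)=1
t=1: f(1,-1)=1 f(1,1)=1
t=2: f(2,-2)=1 f(2,0)=2 f(2,2)=1
t=3: f(3,-3)=1 f(3,-1)=3 f(3,1)=3 f(3,3)=1
t=4: f(4,-4)=1 f(4,-2)=4 f(4,0)=6 f(4,2)=4 f(4,4)=1
t=5: f(5,-3)=5 f(5,-1)=10 f(5,1)=10 f(5,3)=5 f(5,5)=1
t=6: f(6,-4)=5 f(6,-2)=15 f(6,0)=20 f(6,2)=15 f(6,4)=6 f(6,6)=1
t=7: f(7,-3)=20 f(7,-1)=35 f(7,1)=35 f(7,3)=21 f(7,5)=7 f(7,7)=1
t=8: f(8,-4)=20 f(8,-2)=55 f(8,0)=70 f(8,2)=56 f(8,4)=28 f(8,6)=8 f(8,8)=1
t=9: f(9,-3)=75 f(9,-1)=125 f(9,1)=126 f(9,3)=84 f(9,5)=36 f(9,7)=9 f(9,9)=1
t=10: f(10,-4)=75 f(10,-2)=200 f(10,0)=251 f(10,2)=210 f(10,4)=120 f(10,6)=45 f(10,8)=10 f(10,10)=1
t=11: f(11,-3)=275 f(11,-1)=451 f(11,1)=461 f(11,3)=330 f(11,5)=165 f(11,7)=55 f(11,9)=11 f(11,11)=1
t=12: f(12,-4)=275 f(12,-2)=726 f(12,0)=912 f(12,2)=791 f(12,4)=495 f(12,6)=220 f(12,8)=66 f(12,10)=12 f(12,12)=1
t=13: f(13,-3)=1001 f(13,-1)=1638 f(13,1)=1703 f(13,3)=1286 f(13,5)=715 f(13,7)=286 f(13,9)=78 f(13,11)=13 f(13,13)=1
t=14: f(14,-4)=1001 f(14,-2)=2639 f(14,0)=3341 f(14,2)=2989 f(14,4)=2001 f(14,6)=1001 f(14,8)=364 f(14,10)=91 f(14,12)=14 f(14,14)=1
t=15: f(15,-3)=3640 f(15,-1)=5980 f(15,1)=6330 f(15,3)=4990 f(15,5)=3002 f(15,7)=1365 f(15,9)=455 f(15,11)=105 f(15,13)=15 f(15,15)=1
t=16: f(16,-4)=3640 f(16,-2)=9620 f(16,0)=12310 f(16,2)=11320 f(16,4)=7992 f(16,6)=4367 f(16,8)=1820 f(16,10)=560 f(16,12)=120 f(16,14)=16 f(16,16)=1
t=17: f(17,-3)=13260 f(17,-1)=21930 f(17,1)=23630 f(17,3)=19312 f(17,5)=12359 f(17,7)=6187 f(17,9)=2380 f(17,11)=680 f(17,13)=136 f(17,15)=17 f(17,17)=1
t=18: f(18,-4)=13260 f(18,-2)=35190 f(18,0)=45560 f(18,2)=42942 f(18,4)=31671 f(18,6)=18546 f(18,8)=8567 f(18,10)=3060 f(18,12)=816 f(18,14)=153 f(18,16)=18 f(18,18)=1
t=19: f(19,-3)=48450 f(19,-1)=80750 f(19,1)=88502 f(19,3)=74613 f(19,5)=50217 f(19,7)=27113 f(19,9)=11627 f(19,11)=3876 f(19,13)=969 f(19,15)=171 f(19,17)=19 f(19,19)=1
Σ_s f(19,s) = 386308
P = 386308/524288 = 96577/131072

Answer: 96577/131072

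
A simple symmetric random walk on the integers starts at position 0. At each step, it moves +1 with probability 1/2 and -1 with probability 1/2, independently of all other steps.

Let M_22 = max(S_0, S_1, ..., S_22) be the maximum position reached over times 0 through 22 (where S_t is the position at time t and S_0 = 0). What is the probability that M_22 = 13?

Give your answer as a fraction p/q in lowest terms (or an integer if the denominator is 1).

Let M_22 = max(S_0,...,S_22). Use the reflection principle: for j ≥ 1, #{paths with M_22 ≥ j} = #{S_22 ≥ j} + #{S_22 ≥ j+1}.
By reflection, #{M_22 ≥ 13} = #{S_22 ≥ 13} + #{S_22 ≥ 14} = 9109 + 9109 = 18218.
#{M_22 ≥ 14} = #{S_22 ≥ 14} + #{S_22 ≥ 15} = 9109 + 1794 = 10903.
#{M_22 = 13} = 18218 - 10903 = 7315.
P(M_22 = 13) = 7315/4194304 = 7315/4194304

Answer: 7315/4194304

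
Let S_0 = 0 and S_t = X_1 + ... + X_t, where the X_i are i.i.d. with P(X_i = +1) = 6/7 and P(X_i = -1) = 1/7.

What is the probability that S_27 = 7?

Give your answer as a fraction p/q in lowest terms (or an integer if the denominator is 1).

To reach position 7 after 27 steps: need 17 steps of +1 and 10 steps of -1.
Number of such sequences: C(27,17) = 8436285
Each has probability (6/7)^17 · (1/7)^10 = 16926659444736/65712362363534280139543
P = 8436285 · 16926659444736/65712362363534280139543 = 142798123173734645760/65712362363534280139543

Answer: 142798123173734645760/65712362363534280139543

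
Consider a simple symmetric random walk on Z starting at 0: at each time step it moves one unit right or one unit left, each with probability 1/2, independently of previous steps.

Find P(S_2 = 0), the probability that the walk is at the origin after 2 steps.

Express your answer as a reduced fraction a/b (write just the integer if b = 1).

Answer: 1/2

Derivation:
To return to 0 after 2 steps: need exactly 1 step of +1 and 1 of -1.
Favorable paths: C(2,1) = 2
Total paths: 2^2 = 4
P = 2/4 = 1/2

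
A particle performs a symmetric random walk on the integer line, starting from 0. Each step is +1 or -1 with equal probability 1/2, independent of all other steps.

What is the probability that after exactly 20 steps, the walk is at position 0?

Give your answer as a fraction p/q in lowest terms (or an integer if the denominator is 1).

To return to 0 after 20 steps: need exactly 10 steps of +1 and 10 of -1.
Favorable paths: C(20,10) = 184756
Total paths: 2^20 = 1048576
P = 184756/1048576 = 46189/262144

Answer: 46189/262144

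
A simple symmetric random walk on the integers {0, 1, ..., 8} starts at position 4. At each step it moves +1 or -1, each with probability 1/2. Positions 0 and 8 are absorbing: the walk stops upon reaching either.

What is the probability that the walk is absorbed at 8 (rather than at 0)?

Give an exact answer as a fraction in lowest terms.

Answer: 1/2

Derivation:
Symmetric walk (p = 1/2): the harmonic-function argument gives P(hit 8 before 0 | start at 4) = a/N.
P = 4/8 = 1/2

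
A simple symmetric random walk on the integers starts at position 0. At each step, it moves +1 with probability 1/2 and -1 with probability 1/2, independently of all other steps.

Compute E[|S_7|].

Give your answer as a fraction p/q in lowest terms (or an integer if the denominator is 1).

S_7 takes values m ≡ 1 (mod 2) with |m| ≤ 7; P(S_7=m) = C(7,(7+m)/2)/2^7.
Total paths: 2^7 = 128
Distribution: P(S=-7)=1/128, P(S=-5)=7/128, P(S=-3)=21/128, P(S=-1)=35/128, P(S=1)=35/128, P(S=3)=21/128, P(S=5)=7/128, P(S=7)=1/128
E[|S_7|] = Σ_m |m|·P(S_7=m) = 280/128 = 35/16

Answer: 35/16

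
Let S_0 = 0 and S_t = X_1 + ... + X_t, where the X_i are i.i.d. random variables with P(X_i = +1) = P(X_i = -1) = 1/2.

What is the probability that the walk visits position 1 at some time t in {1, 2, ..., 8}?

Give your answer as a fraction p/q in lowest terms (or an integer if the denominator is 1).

Answer: 93/128

Derivation:
Count via complement. Let g(t,s) = #length-t paths at position s with S_1..S_t all ≠ 1.
g(t,s) = g(t-1,s-1) + g(t-1,s+1) for s ≠ 1; g(t,1) = 0.
t=0: g(0,0)=1
t=1: g(1,-1)=1
t=2: g(2,-2)=1 g(2,0)=1
t=3: g(3,-3)=1 g(3,-1)=2
t=4: g(4,-4)=1 g(4,-2)=3 g(4,0)=2
t=5: g(5,-5)=1 g(5,-3)=4 g(5,-1)=5
t=6: g(6,-6)=1 g(6,-4)=5 g(6,-2)=9 g(6,0)=5
t=7: g(7,-7)=1 g(7,-5)=6 g(7,-3)=14 g(7,-1)=14
t=8: g(8,-8)=1 g(8,-6)=7 g(8,-4)=20 g(8,-2)=28 g(8,0)=14
Paths never hitting 1: Σ_s g(8,s) = 70
Paths hitting 1: 2^8 - 70 = 186
P = 186/256 = 93/128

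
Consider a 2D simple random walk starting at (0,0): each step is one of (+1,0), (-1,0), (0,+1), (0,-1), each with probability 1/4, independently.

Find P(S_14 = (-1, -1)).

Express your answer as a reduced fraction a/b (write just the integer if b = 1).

Answer: 1288287/33554432

Derivation:
Let h be the number of horizontal steps (so 14-h are vertical). To end at (-1,-1) need (h-1)/2 right-steps and ((14-h)-1)/2 up-steps.
Sum over h with 1 ≤ h ≤ 13, h ≡ 1 (mod 2), 14-h ≡ 1 (mod 2):
h=1: C(14,1)·C(1,0)·C(13,6) = 14·1·1716 = 24024
h=3: C(14,3)·C(3,1)·C(11,5) = 364·3·462 = 504504
h=5: C(14,5)·C(5,2)·C(9,4) = 2002·10·126 = 2522520
h=7: C(14,7)·C(7,3)·C(7,3) = 3432·35·35 = 4204200
h=9: C(14,9)·C(9,4)·C(5,2) = 2002·126·10 = 2522520
h=11: C(14,11)·C(11,5)·C(3,1) = 364·462·3 = 504504
h=13: C(14,13)·C(13,6)·C(1,0) = 14·1716·1 = 24024
Total favorable: 10306296
Total paths: 4^14 = 268435456
P = 10306296/268435456 = 1288287/33554432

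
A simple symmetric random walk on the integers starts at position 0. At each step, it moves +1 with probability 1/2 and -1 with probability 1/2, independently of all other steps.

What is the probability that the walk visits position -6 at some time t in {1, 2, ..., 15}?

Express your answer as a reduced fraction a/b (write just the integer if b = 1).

Count via complement. Let g(t,s) = #length-t paths at position s with S_1..S_t all ≠ -6.
g(t,s) = g(t-1,s-1) + g(t-1,s+1) for s ≠ -6; g(t,-6) = 0.
t=0: g(0,0)=1
t=1: g(1,-1)=1 g(1,1)=1
t=2: g(2,-2)=1 g(2,0)=2 g(2,2)=1
t=3: g(3,-3)=1 g(3,-1)=3 g(3,1)=3 g(3,3)=1
t=4: g(4,-4)=1 g(4,-2)=4 g(4,0)=6 g(4,2)=4 g(4,4)=1
t=5: g(5,-5)=1 g(5,-3)=5 g(5,-1)=10 g(5,1)=10 g(5,3)=5 g(5,5)=1
t=6: g(6,-4)=6 g(6,-2)=15 g(6,0)=20 g(6,2)=15 g(6,4)=6 g(6,6)=1
t=7: g(7,-5)=6 g(7,-3)=21 g(7,-1)=35 g(7,1)=35 g(7,3)=21 g(7,5)=7 g(7,7)=1
t=8: g(8,-4)=27 g(8,-2)=56 g(8,0)=70 g(8,2)=56 g(8,4)=28 g(8,6)=8 g(8,8)=1
t=9: g(9,-5)=27 g(9,-3)=83 g(9,-1)=126 g(9,1)=126 g(9,3)=84 g(9,5)=36 g(9,7)=9 g(9,9)=1
t=10: g(10,-4)=110 g(10,-2)=209 g(10,0)=252 g(10,2)=210 g(10,4)=120 g(10,6)=45 g(10,8)=10 g(10,10)=1
t=11: g(11,-5)=110 g(11,-3)=319 g(11,-1)=461 g(11,1)=462 g(11,3)=330 g(11,5)=165 g(11,7)=55 g(11,9)=11 g(11,11)=1
t=12: g(12,-4)=429 g(12,-2)=780 g(12,0)=923 g(12,2)=792 g(12,4)=495 g(12,6)=220 g(12,8)=66 g(12,10)=12 g(12,12)=1
t=13: g(13,-5)=429 g(13,-3)=1209 g(13,-1)=1703 g(13,1)=1715 g(13,3)=1287 g(13,5)=715 g(13,7)=286 g(13,9)=78 g(13,11)=13 g(13,13)=1
t=14: g(14,-4)=1638 g(14,-2)=2912 g(14,0)=3418 g(14,2)=3002 g(14,4)=2002 g(14,6)=1001 g(14,8)=364 g(14,10)=91 g(14,12)=14 g(14,14)=1
t=15: g(15,-5)=1638 g(15,-3)=4550 g(15,-1)=6330 g(15,1)=6420 g(15,3)=5004 g(15,5)=3003 g(15,7)=1365 g(15,9)=455 g(15,11)=105 g(15,13)=15 g(15,15)=1
Paths never hitting -6: Σ_s g(15,s) = 28886
Paths hitting -6: 2^15 - 28886 = 3882
P = 3882/32768 = 1941/16384

Answer: 1941/16384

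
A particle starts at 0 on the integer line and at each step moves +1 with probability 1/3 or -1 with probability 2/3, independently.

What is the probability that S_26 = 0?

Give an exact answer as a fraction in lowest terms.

Answer: 85201715200/2541865828329

Derivation:
To be at 0 after 26 steps: need exactly 13 steps of +1 and 13 of -1.
Number of such sequences: C(26,13) = 10400600
Each has probability (1/3)^13 · (2/3)^13 = 8192/2541865828329
P = 10400600 · 8192/2541865828329 = 85201715200/2541865828329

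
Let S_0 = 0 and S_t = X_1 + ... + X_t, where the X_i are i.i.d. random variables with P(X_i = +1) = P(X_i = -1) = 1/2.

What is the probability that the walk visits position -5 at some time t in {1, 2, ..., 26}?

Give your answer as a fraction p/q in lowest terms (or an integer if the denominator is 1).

Count via complement. Let g(t,s) = #length-t paths at position s with S_1..S_t all ≠ -5.
g(t,s) = g(t-1,s-1) + g(t-1,s+1) for s ≠ -5; g(t,-5) = 0.
t=0: g(0,0)=1
t=1: g(1,-1)=1 g(1,1)=1
t=2: g(2,-2)=1 g(2,0)=2 g(2,2)=1
t=3: g(3,-3)=1 g(3,-1)=3 g(3,1)=3 g(3,3)=1
t=4: g(4,-4)=1 g(4,-2)=4 g(4,0)=6 g(4,2)=4 g(4,4)=1
t=5: g(5,-3)=5 g(5,-1)=10 g(5,1)=10 g(5,3)=5 g(5,5)=1
t=6: g(6,-4)=5 g(6,-2)=15 g(6,0)=20 g(6,2)=15 g(6,4)=6 g(6,6)=1
t=7: g(7,-3)=20 g(7,-1)=35 g(7,1)=35 g(7,3)=21 g(7,5)=7 g(7,7)=1
t=8: g(8,-4)=20 g(8,-2)=55 g(8,0)=70 g(8,2)=56 g(8,4)=28 g(8,6)=8 g(8,8)=1
t=9: g(9,-3)=75 g(9,-1)=125 g(9,1)=126 g(9,3)=84 g(9,5)=36 g(9,7)=9 g(9,9)=1
t=10: g(10,-4)=75 g(10,-2)=200 g(10,0)=251 g(10,2)=210 g(10,4)=120 g(10,6)=45 g(10,8)=10 g(10,10)=1
t=11: g(11,-3)=275 g(11,-1)=451 g(11,1)=461 g(11,3)=330 g(11,5)=165 g(11,7)=55 g(11,9)=11 g(11,11)=1
t=12: g(12,-4)=275 g(12,-2)=726 g(12,0)=912 g(12,2)=791 g(12,4)=495 g(12,6)=220 g(12,8)=66 g(12,10)=12 g(12,12)=1
t=13: g(13,-3)=1001 g(13,-1)=1638 g(13,1)=1703 g(13,3)=1286 g(13,5)=715 g(13,7)=286 g(13,9)=78 g(13,11)=13 g(13,13)=1
t=14: g(14,-4)=1001 g(14,-2)=2639 g(14,0)=3341 g(14,2)=2989 g(14,4)=2001 g(14,6)=1001 g(14,8)=364 g(14,10)=91 g(14,12)=14 g(14,14)=1
t=15: g(15,-3)=3640 g(15,-1)=5980 g(15,1)=6330 g(15,3)=4990 g(15,5)=3002 g(15,7)=1365 g(15,9)=455 g(15,11)=105 g(15,13)=15 g(15,15)=1
t=16: g(16,-4)=3640 g(16,-2)=9620 g(16,0)=12310 g(16,2)=11320 g(16,4)=7992 g(16,6)=4367 g(16,8)=1820 g(16,10)=560 g(16,12)=120 g(16,14)=16 g(16,16)=1
t=17: g(17,-3)=13260 g(17,-1)=21930 g(17,1)=23630 g(17,3)=19312 g(17,5)=12359 g(17,7)=6187 g(17,9)=2380 g(17,11)=680 g(17,13)=136 g(17,15)=17 g(17,17)=1
t=18: g(18,-4)=13260 g(18,-2)=35190 g(18,0)=45560 g(18,2)=42942 g(18,4)=31671 g(18,6)=18546 g(18,8)=8567 g(18,10)=3060 g(18,12)=816 g(18,14)=153 g(18,16)=18 g(18,18)=1
t=19: g(19,-3)=48450 g(19,-1)=80750 g(19,1)=88502 g(19,3)=74613 g(19,5)=50217 g(19,7)=27113 g(19,9)=11627 g(19,11)=3876 g(19,13)=969 g(19,15)=171 g(19,17)=19 g(19,19)=1
t=20: g(20,-4)=48450 g(20,-2)=129200 g(20,0)=169252 g(20,2)=163115 g(20,4)=124830 g(20,6)=77330 g(20,8)=38740 g(20,10)=15503 g(20,12)=4845 g(20,14)=1140 g(20,16)=190 g(20,18)=20 g(20,20)=1
t=21: g(21,-3)=177650 g(21,-1)=298452 g(21,1)=332367 g(21,3)=287945 g(21,5)=202160 g(21,7)=116070 g(21,9)=54243 g(21,11)=20348 g(21,13)=5985 g(21,15)=1330 g(21,17)=210 g(21,19)=21 g(21,21)=1
t=22: g(22,-4)=177650 g(22,-2)=476102 g(22,0)=630819 g(22,2)=620312 g(22,4)=490105 g(22,6)=318230 g(22,8)=170313 g(22,10)=74591 g(22,12)=26333 g(22,14)=7315 g(22,16)=1540 g(22,18)=231 g(22,20)=22 g(22,22)=1
t=23: g(23,-3)=653752 g(23,-1)=1106921 g(23,1)=1251131 g(23,3)=1110417 g(23,5)=808335 g(23,7)=488543 g(23,9)=244904 g(23,11)=100924 g(23,13)=33648 g(23,15)=8855 g(23,17)=1771 g(23,19)=253 g(23,21)=23 g(23,23)=1
t=24: g(24,-4)=653752 g(24,-2)=1760673 g(24,0)=2358052 g(24,2)=2361548 g(24,4)=1918752 g(24,6)=1296878 g(24,8)=733447 g(24,10)=345828 g(24,12)=134572 g(24,14)=42503 g(24,16)=10626 g(24,18)=2024 g(24,20)=276 g(24,22)=24 g(24,24)=1
t=25: g(25,-3)=2414425 g(25,-1)=4118725 g(25,1)=4719600 g(25,3)=4280300 g(25,5)=3215630 g(25,7)=2030325 g(25,9)=1079275 g(25,11)=480400 g(25,13)=177075 g(25,15)=53129 g(25,17)=12650 g(25,19)=2300 g(25,21)=300 g(25,23)=25 g(25,25)=1
t=26: g(26,-4)=2414425 g(26,-2)=6533150 g(26,0)=8838325 g(26,2)=8999900 g(26,4)=7495930 g(26,6)=5245955 g(26,8)=3109600 g(26,10)=1559675 g(26,12)=657475 g(26,14)=230204 g(26,16)=65779 g(26,18)=14950 g(26,20)=2600 g(26,22)=325 g(26,24)=26 g(26,26)=1
Paths never hitting -5: Σ_s g(26,s) = 45168320
Paths hitting -5: 2^26 - 45168320 = 21940544
P = 21940544/67108864 = 342821/1048576

Answer: 342821/1048576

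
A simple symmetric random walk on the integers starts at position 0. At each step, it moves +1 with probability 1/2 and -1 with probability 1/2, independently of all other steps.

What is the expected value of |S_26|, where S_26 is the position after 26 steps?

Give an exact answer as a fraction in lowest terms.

Answer: 16900975/4194304

Derivation:
S_26 takes values m ≡ 0 (mod 2) with |m| ≤ 26; P(S_26=m) = C(26,(26+m)/2)/2^26.
Total paths: 2^26 = 67108864
Distribution: P(S=-26)=1/67108864, P(S=-24)=26/67108864, P(S=-22)=325/67108864, P(S=-20)=2600/67108864, P(S=-18)=14950/67108864, P(S=-16)=65780/67108864, P(S=-14)=230230/67108864, P(S=-12)=657800/67108864, P(S=-10)=1562275/67108864, P(S=-8)=3124550/67108864, P(S=-6)=5311735/67108864, P(S=-4)=7726160/67108864, P(S=-2)=9657700/67108864, P(S=0)=10400600/67108864, P(S=2)=9657700/67108864, P(S=4)=7726160/67108864, P(S=6)=5311735/67108864, P(S=8)=3124550/67108864, P(S=10)=1562275/67108864, P(S=12)=657800/67108864, P(S=14)=230230/67108864, P(S=16)=65780/67108864, P(S=18)=14950/67108864, P(S=20)=2600/67108864, P(S=22)=325/67108864, P(S=24)=26/67108864, P(S=26)=1/67108864
E[|S_26|] = Σ_m |m|·P(S_26=m) = 270415600/67108864 = 16900975/4194304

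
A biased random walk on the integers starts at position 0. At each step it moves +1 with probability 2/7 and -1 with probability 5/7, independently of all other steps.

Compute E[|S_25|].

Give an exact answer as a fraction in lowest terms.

S_25 takes values m ≡ 1 (mod 2) with |m| ≤ 25; P(S_25=m) = C(25,(25+m)/2) · (2/7)^((25+m)/2) · (5/7)^((25-m)/2).
Distribution: P(S=-25)=298023223876953125/1341068619663964900807, P(S=-23)=2980232238769531250/1341068619663964900807, P(S=-21)=14305114746093750000/1341068619663964900807, P(S=-19)=43869018554687500000/1341068619663964900807, P(S=-17)=96511840820312500000/1341068619663964900807, P(S=-15)=23162841796875000000/191581231380566414401, P(S=-13)=30883789062500000000/191581231380566414401, P(S=-11)=234716796875000000000/1341068619663964900807, P(S=-9)=211245117187500000000/1341068619663964900807, P(S=-7)=159607421875000000000/1341068619663964900807, P(S=-5)=102148750000000000000/1341068619663964900807, P(S=-3)=55717500000000000000/1341068619663964900807, P(S=-1)=3714500000000000000/191581231380566414401, P(S=1)=1485800000000000000/191581231380566414401, P(S=3)=3565920000000000000/1341068619663964900807, P(S=5)=1046003200000000000/1341068619663964900807, P(S=7)=261500800000000000/1341068619663964900807, P(S=9)=55376640000000000/1341068619663964900807, P(S=11)=9844736000000000/1341068619663964900807, P(S=13)=207257600000000/191581231380566414401, P(S=15)=24870912000000/191581231380566414401, P(S=17)=16580608000000/1341068619663964900807, P(S=19)=1205862400000/1341068619663964900807, P(S=21)=62914560000/1341068619663964900807, P(S=23)=2097152000/1341068619663964900807, P(S=25)=33554432/1341068619663964900807
E[|S_25|] = Σ_m |m|·P(S_25=m) = 294411572174146990075/27368747340080916343

Answer: 294411572174146990075/27368747340080916343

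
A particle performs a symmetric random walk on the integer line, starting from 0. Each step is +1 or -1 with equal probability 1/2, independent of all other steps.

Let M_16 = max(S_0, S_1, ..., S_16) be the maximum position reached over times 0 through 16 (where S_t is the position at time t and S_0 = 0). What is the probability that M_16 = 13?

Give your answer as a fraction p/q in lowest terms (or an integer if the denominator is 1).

Let M_16 = max(S_0,...,S_16). Use the reflection principle: for j ≥ 1, #{paths with M_16 ≥ j} = #{S_16 ≥ j} + #{S_16 ≥ j+1}.
By reflection, #{M_16 ≥ 13} = #{S_16 ≥ 13} + #{S_16 ≥ 14} = 17 + 17 = 34.
#{M_16 ≥ 14} = #{S_16 ≥ 14} + #{S_16 ≥ 15} = 17 + 1 = 18.
#{M_16 = 13} = 34 - 18 = 16.
P(M_16 = 13) = 16/65536 = 1/4096

Answer: 1/4096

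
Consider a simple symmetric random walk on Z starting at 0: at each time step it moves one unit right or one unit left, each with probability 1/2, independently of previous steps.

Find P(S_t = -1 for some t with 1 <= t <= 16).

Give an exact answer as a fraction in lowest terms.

Count via complement. Let g(t,s) = #length-t paths at position s with S_1..S_t all ≠ -1.
g(t,s) = g(t-1,s-1) + g(t-1,s+1) for s ≠ -1; g(t,-1) = 0.
t=0: g(0,0)=1
t=1: g(1,1)=1
t=2: g(2,0)=1 g(2,2)=1
t=3: g(3,1)=2 g(3,3)=1
t=4: g(4,0)=2 g(4,2)=3 g(4,4)=1
t=5: g(5,1)=5 g(5,3)=4 g(5,5)=1
t=6: g(6,0)=5 g(6,2)=9 g(6,4)=5 g(6,6)=1
t=7: g(7,1)=14 g(7,3)=14 g(7,5)=6 g(7,7)=1
t=8: g(8,0)=14 g(8,2)=28 g(8,4)=20 g(8,6)=7 g(8,8)=1
t=9: g(9,1)=42 g(9,3)=48 g(9,5)=27 g(9,7)=8 g(9,9)=1
t=10: g(10,0)=42 g(10,2)=90 g(10,4)=75 g(10,6)=35 g(10,8)=9 g(10,10)=1
t=11: g(11,1)=132 g(11,3)=165 g(11,5)=110 g(11,7)=44 g(11,9)=10 g(11,11)=1
t=12: g(12,0)=132 g(12,2)=297 g(12,4)=275 g(12,6)=154 g(12,8)=54 g(12,10)=11 g(12,12)=1
t=13: g(13,1)=429 g(13,3)=572 g(13,5)=429 g(13,7)=208 g(13,9)=65 g(13,11)=12 g(13,13)=1
t=14: g(14,0)=429 g(14,2)=1001 g(14,4)=1001 g(14,6)=637 g(14,8)=273 g(14,10)=77 g(14,12)=13 g(14,14)=1
t=15: g(15,1)=1430 g(15,3)=2002 g(15,5)=1638 g(15,7)=910 g(15,9)=350 g(15,11)=90 g(15,13)=14 g(15,15)=1
t=16: g(16,0)=1430 g(16,2)=3432 g(16,4)=3640 g(16,6)=2548 g(16,8)=1260 g(16,10)=440 g(16,12)=104 g(16,14)=15 g(16,16)=1
Paths never hitting -1: Σ_s g(16,s) = 12870
Paths hitting -1: 2^16 - 12870 = 52666
P = 52666/65536 = 26333/32768

Answer: 26333/32768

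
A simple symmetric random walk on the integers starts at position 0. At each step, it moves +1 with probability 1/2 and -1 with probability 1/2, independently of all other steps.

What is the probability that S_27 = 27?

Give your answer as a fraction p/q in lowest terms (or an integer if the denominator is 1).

Answer: 1/134217728

Derivation:
To reach position 27 after 27 steps: need 27 steps of +1 and 0 of -1.
Favorable paths: C(27,27) = 1
Total paths: 2^27 = 134217728
P = 1/134217728 = 1/134217728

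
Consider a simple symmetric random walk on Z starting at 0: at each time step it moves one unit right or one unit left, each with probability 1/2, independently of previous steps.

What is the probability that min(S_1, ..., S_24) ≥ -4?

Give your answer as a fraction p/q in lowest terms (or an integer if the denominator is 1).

Let f(t,s) = #length-t paths at position s with S_1..S_t all ≥ -4.
f(t,s) = f(t-1,s-1) + f(t-1,s+1) for s ≥ -4; f(t,s) = 0 for s < -4.
t=0: f(0,0)=1
t=1: f(1,-1)=1 f(1,1)=1
t=2: f(2,-2)=1 f(2,0)=2 f(2,2)=1
t=3: f(3,-3)=1 f(3,-1)=3 f(3,1)=3 f(3,3)=1
t=4: f(4,-4)=1 f(4,-2)=4 f(4,0)=6 f(4,2)=4 f(4,4)=1
t=5: f(5,-3)=5 f(5,-1)=10 f(5,1)=10 f(5,3)=5 f(5,5)=1
t=6: f(6,-4)=5 f(6,-2)=15 f(6,0)=20 f(6,2)=15 f(6,4)=6 f(6,6)=1
t=7: f(7,-3)=20 f(7,-1)=35 f(7,1)=35 f(7,3)=21 f(7,5)=7 f(7,7)=1
t=8: f(8,-4)=20 f(8,-2)=55 f(8,0)=70 f(8,2)=56 f(8,4)=28 f(8,6)=8 f(8,8)=1
t=9: f(9,-3)=75 f(9,-1)=125 f(9,1)=126 f(9,3)=84 f(9,5)=36 f(9,7)=9 f(9,9)=1
t=10: f(10,-4)=75 f(10,-2)=200 f(10,0)=251 f(10,2)=210 f(10,4)=120 f(10,6)=45 f(10,8)=10 f(10,10)=1
t=11: f(11,-3)=275 f(11,-1)=451 f(11,1)=461 f(11,3)=330 f(11,5)=165 f(11,7)=55 f(11,9)=11 f(11,11)=1
t=12: f(12,-4)=275 f(12,-2)=726 f(12,0)=912 f(12,2)=791 f(12,4)=495 f(12,6)=220 f(12,8)=66 f(12,10)=12 f(12,12)=1
t=13: f(13,-3)=1001 f(13,-1)=1638 f(13,1)=1703 f(13,3)=1286 f(13,5)=715 f(13,7)=286 f(13,9)=78 f(13,11)=13 f(13,13)=1
t=14: f(14,-4)=1001 f(14,-2)=2639 f(14,0)=3341 f(14,2)=2989 f(14,4)=2001 f(14,6)=1001 f(14,8)=364 f(14,10)=91 f(14,12)=14 f(14,14)=1
t=15: f(15,-3)=3640 f(15,-1)=5980 f(15,1)=6330 f(15,3)=4990 f(15,5)=3002 f(15,7)=1365 f(15,9)=455 f(15,11)=105 f(15,13)=15 f(15,15)=1
t=16: f(16,-4)=3640 f(16,-2)=9620 f(16,0)=12310 f(16,2)=11320 f(16,4)=7992 f(16,6)=4367 f(16,8)=1820 f(16,10)=560 f(16,12)=120 f(16,14)=16 f(16,16)=1
t=17: f(17,-3)=13260 f(17,-1)=21930 f(17,1)=23630 f(17,3)=19312 f(17,5)=12359 f(17,7)=6187 f(17,9)=2380 f(17,11)=680 f(17,13)=136 f(17,15)=17 f(17,17)=1
t=18: f(18,-4)=13260 f(18,-2)=35190 f(18,0)=45560 f(18,2)=42942 f(18,4)=31671 f(18,6)=18546 f(18,8)=8567 f(18,10)=3060 f(18,12)=816 f(18,14)=153 f(18,16)=18 f(18,18)=1
t=19: f(19,-3)=48450 f(19,-1)=80750 f(19,1)=88502 f(19,3)=74613 f(19,5)=50217 f(19,7)=27113 f(19,9)=11627 f(19,11)=3876 f(19,13)=969 f(19,15)=171 f(19,17)=19 f(19,19)=1
t=20: f(20,-4)=48450 f(20,-2)=129200 f(20,0)=169252 f(20,2)=163115 f(20,4)=124830 f(20,6)=77330 f(20,8)=38740 f(20,10)=15503 f(20,12)=4845 f(20,14)=1140 f(20,16)=190 f(20,18)=20 f(20,20)=1
t=21: f(21,-3)=177650 f(21,-1)=298452 f(21,1)=332367 f(21,3)=287945 f(21,5)=202160 f(21,7)=116070 f(21,9)=54243 f(21,11)=20348 f(21,13)=5985 f(21,15)=1330 f(21,17)=210 f(21,19)=21 f(21,21)=1
t=22: f(22,-4)=177650 f(22,-2)=476102 f(22,0)=630819 f(22,2)=620312 f(22,4)=490105 f(22,6)=318230 f(22,8)=170313 f(22,10)=74591 f(22,12)=26333 f(22,14)=7315 f(22,16)=1540 f(22,18)=231 f(22,20)=22 f(22,22)=1
t=23: f(23,-3)=653752 f(23,-1)=1106921 f(23,1)=1251131 f(23,3)=1110417 f(23,5)=808335 f(23,7)=488543 f(23,9)=244904 f(23,11)=100924 f(23,13)=33648 f(23,15)=8855 f(23,17)=1771 f(23,19)=253 f(23,21)=23 f(23,23)=1
t=24: f(24,-4)=653752 f(24,-2)=1760673 f(24,0)=2358052 f(24,2)=2361548 f(24,4)=1918752 f(24,6)=1296878 f(24,8)=733447 f(24,10)=345828 f(24,12)=134572 f(24,14)=42503 f(24,16)=10626 f(24,18)=2024 f(24,20)=276 f(24,22)=24 f(24,24)=1
Σ_s f(24,s) = 11618956
P = 11618956/16777216 = 2904739/4194304

Answer: 2904739/4194304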